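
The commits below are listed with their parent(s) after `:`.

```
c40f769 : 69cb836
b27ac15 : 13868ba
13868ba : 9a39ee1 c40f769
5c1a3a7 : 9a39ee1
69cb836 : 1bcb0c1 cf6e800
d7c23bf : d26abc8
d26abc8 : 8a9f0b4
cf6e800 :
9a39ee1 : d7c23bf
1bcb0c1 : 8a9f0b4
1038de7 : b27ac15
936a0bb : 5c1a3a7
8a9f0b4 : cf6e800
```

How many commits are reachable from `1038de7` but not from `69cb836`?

Reachable from 1038de7: {1038de7, 13868ba, 1bcb0c1, 69cb836, 8a9f0b4, 9a39ee1, b27ac15, c40f769, cf6e800, d26abc8, d7c23bf}.
Reachable from 69cb836: {1bcb0c1, 69cb836, 8a9f0b4, cf6e800}.
In 1038de7's history but not 69cb836's: {1038de7, 13868ba, 9a39ee1, b27ac15, c40f769, d26abc8, d7c23bf} — 7 commits.

7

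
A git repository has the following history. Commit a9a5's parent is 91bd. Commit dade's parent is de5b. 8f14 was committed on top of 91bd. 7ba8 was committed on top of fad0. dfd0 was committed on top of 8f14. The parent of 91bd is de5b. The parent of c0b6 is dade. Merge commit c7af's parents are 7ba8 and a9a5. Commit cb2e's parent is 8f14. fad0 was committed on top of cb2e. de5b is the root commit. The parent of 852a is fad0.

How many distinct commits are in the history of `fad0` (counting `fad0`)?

Walking parent pointers from fad0: reachable set = {8f14, 91bd, cb2e, de5b, fad0}.
That is 5 commits.

5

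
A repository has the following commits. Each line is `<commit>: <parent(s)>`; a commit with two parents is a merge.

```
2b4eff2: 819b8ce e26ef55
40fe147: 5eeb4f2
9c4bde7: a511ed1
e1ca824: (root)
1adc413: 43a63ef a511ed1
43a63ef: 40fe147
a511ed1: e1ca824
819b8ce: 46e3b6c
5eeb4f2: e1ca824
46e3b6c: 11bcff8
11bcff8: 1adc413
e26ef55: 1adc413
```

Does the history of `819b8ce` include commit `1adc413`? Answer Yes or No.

Ancestors of 819b8ce (commits reachable by following parents): {11bcff8, 1adc413, 40fe147, 43a63ef, 46e3b6c, 5eeb4f2, 819b8ce, a511ed1, e1ca824}.
1adc413 is in that set, so it is an ancestor of 819b8ce.

Yes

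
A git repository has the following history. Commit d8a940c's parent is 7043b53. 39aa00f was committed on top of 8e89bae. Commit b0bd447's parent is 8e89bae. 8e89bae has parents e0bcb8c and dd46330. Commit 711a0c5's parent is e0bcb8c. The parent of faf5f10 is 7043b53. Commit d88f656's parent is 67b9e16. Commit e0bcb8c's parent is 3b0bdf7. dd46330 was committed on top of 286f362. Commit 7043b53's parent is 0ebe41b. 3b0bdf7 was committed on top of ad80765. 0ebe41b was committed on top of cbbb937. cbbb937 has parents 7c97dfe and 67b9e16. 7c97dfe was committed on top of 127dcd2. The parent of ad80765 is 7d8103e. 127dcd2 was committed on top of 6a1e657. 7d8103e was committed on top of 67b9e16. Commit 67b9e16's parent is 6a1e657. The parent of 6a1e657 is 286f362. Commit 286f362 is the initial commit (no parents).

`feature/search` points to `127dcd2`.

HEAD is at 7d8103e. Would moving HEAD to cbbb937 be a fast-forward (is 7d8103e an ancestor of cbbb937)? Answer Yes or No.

No

A fast-forward from 7d8103e to cbbb937 is possible iff 7d8103e is an ancestor of cbbb937.
Ancestors of cbbb937: {127dcd2, 286f362, 67b9e16, 6a1e657, 7c97dfe, cbbb937}.
7d8103e is not among them, so fast-forward is not possible.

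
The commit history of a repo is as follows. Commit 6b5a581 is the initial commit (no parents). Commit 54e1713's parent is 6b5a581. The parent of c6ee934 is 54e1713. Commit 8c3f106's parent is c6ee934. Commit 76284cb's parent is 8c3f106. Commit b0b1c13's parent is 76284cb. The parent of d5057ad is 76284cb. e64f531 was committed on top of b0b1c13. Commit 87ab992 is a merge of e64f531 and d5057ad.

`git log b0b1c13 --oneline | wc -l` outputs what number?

Walking parent pointers from b0b1c13: reachable set = {54e1713, 6b5a581, 76284cb, 8c3f106, b0b1c13, c6ee934}.
That is 6 commits.

6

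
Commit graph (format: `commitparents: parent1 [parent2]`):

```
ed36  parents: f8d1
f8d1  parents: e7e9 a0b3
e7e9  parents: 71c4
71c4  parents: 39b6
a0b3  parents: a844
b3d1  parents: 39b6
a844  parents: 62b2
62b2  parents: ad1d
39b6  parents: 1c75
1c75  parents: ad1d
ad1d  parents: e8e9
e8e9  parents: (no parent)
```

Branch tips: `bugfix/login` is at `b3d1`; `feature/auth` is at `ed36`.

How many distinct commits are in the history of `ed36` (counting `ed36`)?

11

Walking parent pointers from ed36: reachable set = {1c75, 39b6, 62b2, 71c4, a0b3, a844, ad1d, e7e9, e8e9, ed36, f8d1}.
That is 11 commits.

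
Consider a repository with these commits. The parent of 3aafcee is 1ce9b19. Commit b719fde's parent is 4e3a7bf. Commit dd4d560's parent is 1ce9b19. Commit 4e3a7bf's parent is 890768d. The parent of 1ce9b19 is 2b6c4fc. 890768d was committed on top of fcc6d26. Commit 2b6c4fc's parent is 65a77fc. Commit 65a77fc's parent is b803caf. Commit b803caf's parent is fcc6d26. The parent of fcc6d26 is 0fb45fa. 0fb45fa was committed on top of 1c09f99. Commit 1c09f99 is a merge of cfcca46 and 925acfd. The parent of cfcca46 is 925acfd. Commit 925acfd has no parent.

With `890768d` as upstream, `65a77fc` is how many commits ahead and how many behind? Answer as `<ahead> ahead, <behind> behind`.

2 ahead, 1 behind

Reachable from 65a77fc: {0fb45fa, 1c09f99, 65a77fc, 925acfd, b803caf, cfcca46, fcc6d26}.
Reachable from 890768d: {0fb45fa, 1c09f99, 890768d, 925acfd, cfcca46, fcc6d26}.
Only in 65a77fc's history (ahead): {65a77fc, b803caf} — 2.
Only in 890768d's history (behind): {890768d} — 1.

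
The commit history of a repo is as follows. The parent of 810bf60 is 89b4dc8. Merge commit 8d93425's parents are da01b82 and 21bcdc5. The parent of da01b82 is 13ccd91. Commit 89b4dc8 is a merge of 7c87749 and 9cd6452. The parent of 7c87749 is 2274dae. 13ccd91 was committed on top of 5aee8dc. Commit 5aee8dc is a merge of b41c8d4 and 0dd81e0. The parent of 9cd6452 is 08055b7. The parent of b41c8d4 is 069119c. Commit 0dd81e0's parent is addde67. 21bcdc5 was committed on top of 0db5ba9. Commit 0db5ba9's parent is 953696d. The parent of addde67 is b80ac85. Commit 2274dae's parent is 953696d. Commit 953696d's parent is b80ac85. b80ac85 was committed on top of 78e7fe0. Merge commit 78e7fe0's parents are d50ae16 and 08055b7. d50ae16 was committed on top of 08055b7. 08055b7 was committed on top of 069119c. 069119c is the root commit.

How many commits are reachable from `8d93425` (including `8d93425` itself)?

Walking parent pointers from 8d93425: reachable set = {069119c, 08055b7, 0db5ba9, 0dd81e0, 13ccd91, 21bcdc5, 5aee8dc, 78e7fe0, 8d93425, 953696d, addde67, b41c8d4, b80ac85, d50ae16, da01b82}.
That is 15 commits.

15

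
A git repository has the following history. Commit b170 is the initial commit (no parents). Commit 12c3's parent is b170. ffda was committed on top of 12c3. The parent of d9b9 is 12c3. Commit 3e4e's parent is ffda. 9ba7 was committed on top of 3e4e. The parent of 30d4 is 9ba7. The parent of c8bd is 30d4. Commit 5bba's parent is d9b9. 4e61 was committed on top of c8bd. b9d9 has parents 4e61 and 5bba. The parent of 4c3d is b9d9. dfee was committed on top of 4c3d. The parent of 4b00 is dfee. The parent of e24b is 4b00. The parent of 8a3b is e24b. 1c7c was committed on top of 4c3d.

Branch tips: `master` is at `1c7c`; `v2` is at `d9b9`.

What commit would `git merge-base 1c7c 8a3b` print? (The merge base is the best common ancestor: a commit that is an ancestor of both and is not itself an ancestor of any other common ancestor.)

Ancestors of 1c7c: {12c3, 1c7c, 30d4, 3e4e, 4c3d, 4e61, 5bba, 9ba7, b170, b9d9, c8bd, d9b9, ffda}.
Ancestors of 8a3b: {12c3, 30d4, 3e4e, 4b00, 4c3d, 4e61, 5bba, 8a3b, 9ba7, b170, b9d9, c8bd, d9b9, dfee, e24b, ffda}.
Common ancestors: {12c3, 30d4, 3e4e, 4c3d, 4e61, 5bba, 9ba7, b170, b9d9, c8bd, d9b9, ffda}.
Among these, 4c3d is not an ancestor of any other common ancestor — it is the merge base.

4c3d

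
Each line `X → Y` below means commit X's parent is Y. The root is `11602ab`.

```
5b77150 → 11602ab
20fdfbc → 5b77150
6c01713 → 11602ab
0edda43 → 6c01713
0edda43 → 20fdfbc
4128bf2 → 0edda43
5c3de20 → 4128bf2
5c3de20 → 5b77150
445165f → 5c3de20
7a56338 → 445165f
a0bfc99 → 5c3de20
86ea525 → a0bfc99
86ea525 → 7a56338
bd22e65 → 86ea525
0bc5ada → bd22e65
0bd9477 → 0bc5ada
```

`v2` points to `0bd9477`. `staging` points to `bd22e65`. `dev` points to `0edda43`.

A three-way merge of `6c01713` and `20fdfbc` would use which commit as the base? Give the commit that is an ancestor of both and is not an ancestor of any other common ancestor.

Ancestors of 6c01713: {11602ab, 6c01713}.
Ancestors of 20fdfbc: {11602ab, 20fdfbc, 5b77150}.
Common ancestors: {11602ab}.
The only common ancestor is 11602ab, so it is the merge base.

11602ab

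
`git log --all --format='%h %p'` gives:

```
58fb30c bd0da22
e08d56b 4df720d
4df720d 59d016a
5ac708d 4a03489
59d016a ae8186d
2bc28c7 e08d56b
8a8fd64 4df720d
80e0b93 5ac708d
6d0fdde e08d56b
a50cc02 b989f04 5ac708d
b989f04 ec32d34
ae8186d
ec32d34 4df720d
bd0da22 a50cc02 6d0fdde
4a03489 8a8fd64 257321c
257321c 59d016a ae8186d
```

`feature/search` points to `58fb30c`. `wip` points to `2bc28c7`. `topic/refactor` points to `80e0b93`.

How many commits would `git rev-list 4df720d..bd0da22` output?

10

Reachable from bd0da22: {257321c, 4a03489, 4df720d, 59d016a, 5ac708d, 6d0fdde, 8a8fd64, a50cc02, ae8186d, b989f04, bd0da22, e08d56b, ec32d34}.
Reachable from 4df720d: {4df720d, 59d016a, ae8186d}.
In bd0da22's history but not 4df720d's: {257321c, 4a03489, 5ac708d, 6d0fdde, 8a8fd64, a50cc02, b989f04, bd0da22, e08d56b, ec32d34} — 10 commits.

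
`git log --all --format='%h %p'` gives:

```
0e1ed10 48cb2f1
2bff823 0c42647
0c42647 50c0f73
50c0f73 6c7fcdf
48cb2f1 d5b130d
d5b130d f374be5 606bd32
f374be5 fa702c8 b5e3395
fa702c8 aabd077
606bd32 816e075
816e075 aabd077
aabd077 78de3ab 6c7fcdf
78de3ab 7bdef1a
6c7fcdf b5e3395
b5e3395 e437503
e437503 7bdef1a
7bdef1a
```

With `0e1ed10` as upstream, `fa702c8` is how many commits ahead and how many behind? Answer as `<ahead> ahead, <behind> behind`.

Reachable from fa702c8: {6c7fcdf, 78de3ab, 7bdef1a, aabd077, b5e3395, e437503, fa702c8}.
Reachable from 0e1ed10: {0e1ed10, 48cb2f1, 606bd32, 6c7fcdf, 78de3ab, 7bdef1a, 816e075, aabd077, b5e3395, d5b130d, e437503, f374be5, fa702c8}.
Only in fa702c8's history (ahead): {} — 0.
Only in 0e1ed10's history (behind): {0e1ed10, 48cb2f1, 606bd32, 816e075, d5b130d, f374be5} — 6.

0 ahead, 6 behind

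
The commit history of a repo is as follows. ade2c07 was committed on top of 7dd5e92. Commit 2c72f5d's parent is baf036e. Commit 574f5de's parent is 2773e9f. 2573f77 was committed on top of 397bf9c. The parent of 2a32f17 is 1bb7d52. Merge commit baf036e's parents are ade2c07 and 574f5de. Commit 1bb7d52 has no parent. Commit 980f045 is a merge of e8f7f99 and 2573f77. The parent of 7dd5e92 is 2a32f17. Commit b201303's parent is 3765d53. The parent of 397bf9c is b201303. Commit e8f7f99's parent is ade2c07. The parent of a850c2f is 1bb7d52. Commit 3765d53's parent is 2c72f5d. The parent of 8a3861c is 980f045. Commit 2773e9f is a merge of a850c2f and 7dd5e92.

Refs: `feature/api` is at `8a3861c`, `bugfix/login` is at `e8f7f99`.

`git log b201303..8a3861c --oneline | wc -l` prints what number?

5

Reachable from 8a3861c: {1bb7d52, 2573f77, 2773e9f, 2a32f17, 2c72f5d, 3765d53, 397bf9c, 574f5de, 7dd5e92, 8a3861c, 980f045, a850c2f, ade2c07, b201303, baf036e, e8f7f99}.
Reachable from b201303: {1bb7d52, 2773e9f, 2a32f17, 2c72f5d, 3765d53, 574f5de, 7dd5e92, a850c2f, ade2c07, b201303, baf036e}.
In 8a3861c's history but not b201303's: {2573f77, 397bf9c, 8a3861c, 980f045, e8f7f99} — 5 commits.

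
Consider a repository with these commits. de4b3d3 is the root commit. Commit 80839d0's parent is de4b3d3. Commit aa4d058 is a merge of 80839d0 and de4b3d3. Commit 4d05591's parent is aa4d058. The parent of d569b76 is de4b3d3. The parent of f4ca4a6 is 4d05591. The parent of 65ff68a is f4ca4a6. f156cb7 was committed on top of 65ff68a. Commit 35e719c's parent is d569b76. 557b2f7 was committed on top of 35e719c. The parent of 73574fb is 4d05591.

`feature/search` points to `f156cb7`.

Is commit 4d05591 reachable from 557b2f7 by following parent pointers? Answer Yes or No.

Ancestors of 557b2f7: {35e719c, 557b2f7, d569b76, de4b3d3}.
4d05591 is not in that set, so it is not an ancestor of 557b2f7.

No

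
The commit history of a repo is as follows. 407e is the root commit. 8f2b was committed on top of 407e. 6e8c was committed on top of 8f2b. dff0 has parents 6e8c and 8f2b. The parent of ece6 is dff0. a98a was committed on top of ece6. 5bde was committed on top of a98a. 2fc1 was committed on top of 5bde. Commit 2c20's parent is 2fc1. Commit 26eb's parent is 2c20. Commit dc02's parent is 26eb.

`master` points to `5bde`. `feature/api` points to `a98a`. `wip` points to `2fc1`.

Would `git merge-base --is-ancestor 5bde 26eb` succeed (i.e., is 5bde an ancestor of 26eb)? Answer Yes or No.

Ancestors of 26eb (commits reachable by following parents): {26eb, 2c20, 2fc1, 407e, 5bde, 6e8c, 8f2b, a98a, dff0, ece6}.
5bde is in that set, so it is an ancestor of 26eb.

Yes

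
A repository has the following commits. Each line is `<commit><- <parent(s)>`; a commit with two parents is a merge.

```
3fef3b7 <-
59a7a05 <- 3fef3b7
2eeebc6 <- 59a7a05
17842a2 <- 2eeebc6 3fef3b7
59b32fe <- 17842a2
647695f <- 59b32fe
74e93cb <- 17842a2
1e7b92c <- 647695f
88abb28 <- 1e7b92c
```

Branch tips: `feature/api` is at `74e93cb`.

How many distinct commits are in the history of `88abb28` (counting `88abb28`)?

8

Walking parent pointers from 88abb28: reachable set = {17842a2, 1e7b92c, 2eeebc6, 3fef3b7, 59a7a05, 59b32fe, 647695f, 88abb28}.
That is 8 commits.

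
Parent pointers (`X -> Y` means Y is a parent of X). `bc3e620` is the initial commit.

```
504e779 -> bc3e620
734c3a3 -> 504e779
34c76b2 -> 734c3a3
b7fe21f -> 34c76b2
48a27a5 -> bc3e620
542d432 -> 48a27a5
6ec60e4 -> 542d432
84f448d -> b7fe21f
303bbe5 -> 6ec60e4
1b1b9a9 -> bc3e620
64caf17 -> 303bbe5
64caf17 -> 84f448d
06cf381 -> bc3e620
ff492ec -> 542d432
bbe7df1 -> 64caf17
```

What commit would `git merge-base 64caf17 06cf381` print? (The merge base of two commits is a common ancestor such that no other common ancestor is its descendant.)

Ancestors of 64caf17: {303bbe5, 34c76b2, 48a27a5, 504e779, 542d432, 64caf17, 6ec60e4, 734c3a3, 84f448d, b7fe21f, bc3e620}.
Ancestors of 06cf381: {06cf381, bc3e620}.
Common ancestors: {bc3e620}.
The only common ancestor is bc3e620, so it is the merge base.

bc3e620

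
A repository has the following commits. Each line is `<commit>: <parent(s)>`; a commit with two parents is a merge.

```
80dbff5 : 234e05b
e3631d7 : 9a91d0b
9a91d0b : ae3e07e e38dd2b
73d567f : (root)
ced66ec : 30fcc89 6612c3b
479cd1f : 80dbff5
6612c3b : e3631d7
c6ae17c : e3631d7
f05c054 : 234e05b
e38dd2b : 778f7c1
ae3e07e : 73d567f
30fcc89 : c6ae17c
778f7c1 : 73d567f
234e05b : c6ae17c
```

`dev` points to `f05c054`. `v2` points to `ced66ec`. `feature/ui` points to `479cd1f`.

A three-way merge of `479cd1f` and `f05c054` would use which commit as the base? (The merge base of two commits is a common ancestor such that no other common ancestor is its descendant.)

Ancestors of 479cd1f: {234e05b, 479cd1f, 73d567f, 778f7c1, 80dbff5, 9a91d0b, ae3e07e, c6ae17c, e3631d7, e38dd2b}.
Ancestors of f05c054: {234e05b, 73d567f, 778f7c1, 9a91d0b, ae3e07e, c6ae17c, e3631d7, e38dd2b, f05c054}.
Common ancestors: {234e05b, 73d567f, 778f7c1, 9a91d0b, ae3e07e, c6ae17c, e3631d7, e38dd2b}.
Among these, 234e05b is not an ancestor of any other common ancestor — it is the merge base.

234e05b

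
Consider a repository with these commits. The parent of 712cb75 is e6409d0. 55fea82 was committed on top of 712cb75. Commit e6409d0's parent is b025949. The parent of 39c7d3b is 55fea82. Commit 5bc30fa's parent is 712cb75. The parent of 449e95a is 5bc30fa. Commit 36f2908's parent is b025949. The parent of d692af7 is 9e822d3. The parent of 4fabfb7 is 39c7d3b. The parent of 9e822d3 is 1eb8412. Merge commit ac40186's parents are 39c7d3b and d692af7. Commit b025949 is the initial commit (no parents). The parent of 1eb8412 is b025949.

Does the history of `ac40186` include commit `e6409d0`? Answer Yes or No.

Ancestors of ac40186 (commits reachable by following parents): {1eb8412, 39c7d3b, 55fea82, 712cb75, 9e822d3, ac40186, b025949, d692af7, e6409d0}.
e6409d0 is in that set, so it is an ancestor of ac40186.

Yes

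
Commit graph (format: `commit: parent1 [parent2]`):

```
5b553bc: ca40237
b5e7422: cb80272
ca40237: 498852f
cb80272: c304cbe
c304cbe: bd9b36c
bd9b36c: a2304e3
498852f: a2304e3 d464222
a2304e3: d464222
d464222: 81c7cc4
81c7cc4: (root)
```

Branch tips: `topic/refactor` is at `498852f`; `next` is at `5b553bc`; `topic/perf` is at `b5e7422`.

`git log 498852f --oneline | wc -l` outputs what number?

4

Walking parent pointers from 498852f: reachable set = {498852f, 81c7cc4, a2304e3, d464222}.
That is 4 commits.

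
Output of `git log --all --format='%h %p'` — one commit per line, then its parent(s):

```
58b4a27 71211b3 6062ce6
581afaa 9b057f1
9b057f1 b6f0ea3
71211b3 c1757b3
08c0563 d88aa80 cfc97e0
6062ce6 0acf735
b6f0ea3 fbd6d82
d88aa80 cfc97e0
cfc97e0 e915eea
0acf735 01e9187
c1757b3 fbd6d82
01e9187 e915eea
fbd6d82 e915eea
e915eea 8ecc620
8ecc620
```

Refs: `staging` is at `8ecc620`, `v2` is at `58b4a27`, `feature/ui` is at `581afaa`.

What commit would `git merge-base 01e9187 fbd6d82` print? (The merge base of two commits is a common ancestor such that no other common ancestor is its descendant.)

e915eea

Ancestors of 01e9187: {01e9187, 8ecc620, e915eea}.
Ancestors of fbd6d82: {8ecc620, e915eea, fbd6d82}.
Common ancestors: {8ecc620, e915eea}.
Among these, e915eea is not an ancestor of any other common ancestor — it is the merge base.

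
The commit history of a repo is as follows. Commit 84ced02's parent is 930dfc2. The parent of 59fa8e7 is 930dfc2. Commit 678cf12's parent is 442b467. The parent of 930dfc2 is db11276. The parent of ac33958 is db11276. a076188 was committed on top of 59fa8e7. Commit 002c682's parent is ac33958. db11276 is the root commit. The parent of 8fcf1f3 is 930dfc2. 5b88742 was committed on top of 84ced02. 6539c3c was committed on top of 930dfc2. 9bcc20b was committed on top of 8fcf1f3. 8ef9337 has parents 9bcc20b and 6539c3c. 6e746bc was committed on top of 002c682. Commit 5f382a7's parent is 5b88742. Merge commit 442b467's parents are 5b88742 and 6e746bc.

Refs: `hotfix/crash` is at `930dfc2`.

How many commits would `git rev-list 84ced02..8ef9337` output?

4

Reachable from 8ef9337: {6539c3c, 8ef9337, 8fcf1f3, 930dfc2, 9bcc20b, db11276}.
Reachable from 84ced02: {84ced02, 930dfc2, db11276}.
In 8ef9337's history but not 84ced02's: {6539c3c, 8ef9337, 8fcf1f3, 9bcc20b} — 4 commits.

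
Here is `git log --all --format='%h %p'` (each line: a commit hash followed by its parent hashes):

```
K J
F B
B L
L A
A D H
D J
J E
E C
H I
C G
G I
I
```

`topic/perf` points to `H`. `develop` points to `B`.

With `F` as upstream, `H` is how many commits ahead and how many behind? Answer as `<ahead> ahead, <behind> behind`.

0 ahead, 9 behind

Reachable from H: {H, I}.
Reachable from F: {A, B, C, D, E, F, G, H, I, J, L}.
Only in H's history (ahead): {} — 0.
Only in F's history (behind): {A, B, C, D, E, F, G, J, L} — 9.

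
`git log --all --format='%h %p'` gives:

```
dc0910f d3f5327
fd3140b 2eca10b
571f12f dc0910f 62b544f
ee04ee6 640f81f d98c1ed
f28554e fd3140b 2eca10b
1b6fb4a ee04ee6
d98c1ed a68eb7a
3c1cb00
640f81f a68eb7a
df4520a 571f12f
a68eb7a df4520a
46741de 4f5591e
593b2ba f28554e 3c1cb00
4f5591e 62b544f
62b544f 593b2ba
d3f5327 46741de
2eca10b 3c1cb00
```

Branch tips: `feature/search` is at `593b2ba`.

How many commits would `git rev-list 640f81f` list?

14

Walking parent pointers from 640f81f: reachable set = {2eca10b, 3c1cb00, 46741de, 4f5591e, 571f12f, 593b2ba, 62b544f, 640f81f, a68eb7a, d3f5327, dc0910f, df4520a, f28554e, fd3140b}.
That is 14 commits.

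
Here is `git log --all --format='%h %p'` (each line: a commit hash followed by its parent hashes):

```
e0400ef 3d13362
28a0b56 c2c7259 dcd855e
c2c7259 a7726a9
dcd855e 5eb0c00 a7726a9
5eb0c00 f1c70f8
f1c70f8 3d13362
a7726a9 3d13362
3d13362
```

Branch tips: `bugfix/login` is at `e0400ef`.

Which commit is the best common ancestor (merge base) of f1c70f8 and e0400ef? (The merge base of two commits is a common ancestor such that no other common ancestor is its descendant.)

3d13362

Ancestors of f1c70f8: {3d13362, f1c70f8}.
Ancestors of e0400ef: {3d13362, e0400ef}.
Common ancestors: {3d13362}.
The only common ancestor is 3d13362, so it is the merge base.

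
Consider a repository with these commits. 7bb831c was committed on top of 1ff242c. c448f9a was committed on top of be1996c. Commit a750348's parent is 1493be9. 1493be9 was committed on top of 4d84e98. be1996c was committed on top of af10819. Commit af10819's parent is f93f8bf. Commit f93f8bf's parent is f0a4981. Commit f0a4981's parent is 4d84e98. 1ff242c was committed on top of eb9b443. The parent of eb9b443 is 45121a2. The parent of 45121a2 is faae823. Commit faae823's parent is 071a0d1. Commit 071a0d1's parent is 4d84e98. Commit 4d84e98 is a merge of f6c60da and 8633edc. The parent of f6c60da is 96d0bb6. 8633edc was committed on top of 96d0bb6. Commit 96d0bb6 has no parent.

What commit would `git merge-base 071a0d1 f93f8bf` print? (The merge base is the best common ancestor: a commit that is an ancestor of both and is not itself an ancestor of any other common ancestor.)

Ancestors of 071a0d1: {071a0d1, 4d84e98, 8633edc, 96d0bb6, f6c60da}.
Ancestors of f93f8bf: {4d84e98, 8633edc, 96d0bb6, f0a4981, f6c60da, f93f8bf}.
Common ancestors: {4d84e98, 8633edc, 96d0bb6, f6c60da}.
Among these, 4d84e98 is not an ancestor of any other common ancestor — it is the merge base.

4d84e98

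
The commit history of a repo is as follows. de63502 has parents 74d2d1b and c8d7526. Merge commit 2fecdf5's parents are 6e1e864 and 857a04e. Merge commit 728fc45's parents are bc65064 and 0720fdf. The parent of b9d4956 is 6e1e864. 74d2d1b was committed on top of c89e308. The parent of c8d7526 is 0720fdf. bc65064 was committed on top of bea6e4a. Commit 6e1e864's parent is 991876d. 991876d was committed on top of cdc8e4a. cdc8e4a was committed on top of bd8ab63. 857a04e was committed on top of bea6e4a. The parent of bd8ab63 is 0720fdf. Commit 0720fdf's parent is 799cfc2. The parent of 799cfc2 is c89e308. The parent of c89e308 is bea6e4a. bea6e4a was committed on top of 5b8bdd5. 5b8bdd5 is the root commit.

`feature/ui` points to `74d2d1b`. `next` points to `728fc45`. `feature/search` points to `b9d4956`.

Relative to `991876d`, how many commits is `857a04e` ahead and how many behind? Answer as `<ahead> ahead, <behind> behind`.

Reachable from 857a04e: {5b8bdd5, 857a04e, bea6e4a}.
Reachable from 991876d: {0720fdf, 5b8bdd5, 799cfc2, 991876d, bd8ab63, bea6e4a, c89e308, cdc8e4a}.
Only in 857a04e's history (ahead): {857a04e} — 1.
Only in 991876d's history (behind): {0720fdf, 799cfc2, 991876d, bd8ab63, c89e308, cdc8e4a} — 6.

1 ahead, 6 behind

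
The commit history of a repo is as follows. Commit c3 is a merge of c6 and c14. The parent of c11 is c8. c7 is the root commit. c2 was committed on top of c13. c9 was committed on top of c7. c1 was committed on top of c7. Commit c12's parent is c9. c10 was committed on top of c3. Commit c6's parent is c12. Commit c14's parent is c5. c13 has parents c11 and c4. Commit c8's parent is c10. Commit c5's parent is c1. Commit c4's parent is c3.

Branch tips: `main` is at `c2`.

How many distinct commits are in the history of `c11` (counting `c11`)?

Walking parent pointers from c11: reachable set = {c1, c10, c11, c12, c14, c3, c5, c6, c7, c8, c9}.
That is 11 commits.

11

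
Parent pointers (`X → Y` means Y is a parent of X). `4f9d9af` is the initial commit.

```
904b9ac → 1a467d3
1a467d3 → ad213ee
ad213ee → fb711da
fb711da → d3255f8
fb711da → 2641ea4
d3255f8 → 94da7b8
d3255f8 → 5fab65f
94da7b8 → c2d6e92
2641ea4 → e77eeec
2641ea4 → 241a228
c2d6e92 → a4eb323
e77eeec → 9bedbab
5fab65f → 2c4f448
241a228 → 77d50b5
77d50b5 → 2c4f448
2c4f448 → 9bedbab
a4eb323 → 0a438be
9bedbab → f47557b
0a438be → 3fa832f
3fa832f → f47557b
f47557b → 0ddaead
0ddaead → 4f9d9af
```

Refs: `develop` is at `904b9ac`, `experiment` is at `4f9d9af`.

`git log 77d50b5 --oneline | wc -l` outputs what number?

Walking parent pointers from 77d50b5: reachable set = {0ddaead, 2c4f448, 4f9d9af, 77d50b5, 9bedbab, f47557b}.
That is 6 commits.

6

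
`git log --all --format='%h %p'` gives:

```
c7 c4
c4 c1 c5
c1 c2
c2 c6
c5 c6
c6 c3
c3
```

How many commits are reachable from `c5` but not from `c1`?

1

Reachable from c5: {c3, c5, c6}.
Reachable from c1: {c1, c2, c3, c6}.
In c5's history but not c1's: {c5} — 1 commit.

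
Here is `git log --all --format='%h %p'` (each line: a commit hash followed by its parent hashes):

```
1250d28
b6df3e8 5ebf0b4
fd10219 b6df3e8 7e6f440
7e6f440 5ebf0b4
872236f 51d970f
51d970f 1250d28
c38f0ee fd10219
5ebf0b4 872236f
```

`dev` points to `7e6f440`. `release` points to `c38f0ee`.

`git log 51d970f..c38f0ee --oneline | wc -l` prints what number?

Reachable from c38f0ee: {1250d28, 51d970f, 5ebf0b4, 7e6f440, 872236f, b6df3e8, c38f0ee, fd10219}.
Reachable from 51d970f: {1250d28, 51d970f}.
In c38f0ee's history but not 51d970f's: {5ebf0b4, 7e6f440, 872236f, b6df3e8, c38f0ee, fd10219} — 6 commits.

6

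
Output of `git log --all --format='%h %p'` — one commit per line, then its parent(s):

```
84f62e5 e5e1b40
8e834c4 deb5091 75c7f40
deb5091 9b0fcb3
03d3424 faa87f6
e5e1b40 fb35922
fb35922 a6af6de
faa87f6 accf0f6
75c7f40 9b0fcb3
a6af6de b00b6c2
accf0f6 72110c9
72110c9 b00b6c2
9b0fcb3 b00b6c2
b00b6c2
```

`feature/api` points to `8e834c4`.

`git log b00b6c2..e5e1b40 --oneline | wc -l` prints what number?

3

Reachable from e5e1b40: {a6af6de, b00b6c2, e5e1b40, fb35922}.
Reachable from b00b6c2: {b00b6c2}.
In e5e1b40's history but not b00b6c2's: {a6af6de, e5e1b40, fb35922} — 3 commits.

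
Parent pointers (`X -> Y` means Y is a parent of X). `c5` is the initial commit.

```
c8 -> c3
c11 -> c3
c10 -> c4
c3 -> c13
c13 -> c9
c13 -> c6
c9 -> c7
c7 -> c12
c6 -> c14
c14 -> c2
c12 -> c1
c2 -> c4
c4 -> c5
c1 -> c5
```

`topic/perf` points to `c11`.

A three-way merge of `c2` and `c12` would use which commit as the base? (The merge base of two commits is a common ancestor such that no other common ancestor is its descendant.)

c5

Ancestors of c2: {c2, c4, c5}.
Ancestors of c12: {c1, c12, c5}.
Common ancestors: {c5}.
The only common ancestor is c5, so it is the merge base.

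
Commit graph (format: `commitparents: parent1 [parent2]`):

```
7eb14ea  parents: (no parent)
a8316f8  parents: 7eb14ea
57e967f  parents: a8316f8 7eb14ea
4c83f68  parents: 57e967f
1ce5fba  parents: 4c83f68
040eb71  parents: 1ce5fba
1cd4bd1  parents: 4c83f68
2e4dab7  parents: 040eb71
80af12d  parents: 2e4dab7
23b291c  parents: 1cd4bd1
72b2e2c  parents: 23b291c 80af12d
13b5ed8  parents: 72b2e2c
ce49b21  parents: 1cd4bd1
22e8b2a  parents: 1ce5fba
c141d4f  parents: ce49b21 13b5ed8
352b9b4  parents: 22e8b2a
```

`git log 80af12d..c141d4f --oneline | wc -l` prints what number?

6

Reachable from c141d4f: {040eb71, 13b5ed8, 1cd4bd1, 1ce5fba, 23b291c, 2e4dab7, 4c83f68, 57e967f, 72b2e2c, 7eb14ea, 80af12d, a8316f8, c141d4f, ce49b21}.
Reachable from 80af12d: {040eb71, 1ce5fba, 2e4dab7, 4c83f68, 57e967f, 7eb14ea, 80af12d, a8316f8}.
In c141d4f's history but not 80af12d's: {13b5ed8, 1cd4bd1, 23b291c, 72b2e2c, c141d4f, ce49b21} — 6 commits.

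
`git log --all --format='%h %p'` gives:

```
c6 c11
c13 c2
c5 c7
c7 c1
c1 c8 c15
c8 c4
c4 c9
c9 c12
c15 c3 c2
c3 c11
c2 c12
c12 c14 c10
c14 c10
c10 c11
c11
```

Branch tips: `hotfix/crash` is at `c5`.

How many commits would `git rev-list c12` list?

Walking parent pointers from c12: reachable set = {c10, c11, c12, c14}.
That is 4 commits.

4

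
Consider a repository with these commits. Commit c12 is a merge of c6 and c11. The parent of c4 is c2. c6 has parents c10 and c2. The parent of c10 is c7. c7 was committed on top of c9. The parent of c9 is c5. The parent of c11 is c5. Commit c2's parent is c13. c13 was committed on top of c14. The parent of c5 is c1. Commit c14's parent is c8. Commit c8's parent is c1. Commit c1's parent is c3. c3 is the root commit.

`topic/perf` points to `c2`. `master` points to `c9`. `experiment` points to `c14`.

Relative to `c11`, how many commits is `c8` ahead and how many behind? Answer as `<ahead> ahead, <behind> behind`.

1 ahead, 2 behind

Reachable from c8: {c1, c3, c8}.
Reachable from c11: {c1, c11, c3, c5}.
Only in c8's history (ahead): {c8} — 1.
Only in c11's history (behind): {c11, c5} — 2.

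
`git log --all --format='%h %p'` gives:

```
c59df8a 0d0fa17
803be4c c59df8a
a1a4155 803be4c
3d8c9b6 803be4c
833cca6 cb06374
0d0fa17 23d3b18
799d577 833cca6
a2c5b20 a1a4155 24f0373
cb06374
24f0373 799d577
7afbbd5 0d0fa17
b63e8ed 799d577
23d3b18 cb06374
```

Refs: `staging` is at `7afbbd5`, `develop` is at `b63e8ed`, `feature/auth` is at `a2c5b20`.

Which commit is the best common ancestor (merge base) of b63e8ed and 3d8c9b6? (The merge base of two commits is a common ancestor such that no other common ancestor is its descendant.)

Ancestors of b63e8ed: {799d577, 833cca6, b63e8ed, cb06374}.
Ancestors of 3d8c9b6: {0d0fa17, 23d3b18, 3d8c9b6, 803be4c, c59df8a, cb06374}.
Common ancestors: {cb06374}.
The only common ancestor is cb06374, so it is the merge base.

cb06374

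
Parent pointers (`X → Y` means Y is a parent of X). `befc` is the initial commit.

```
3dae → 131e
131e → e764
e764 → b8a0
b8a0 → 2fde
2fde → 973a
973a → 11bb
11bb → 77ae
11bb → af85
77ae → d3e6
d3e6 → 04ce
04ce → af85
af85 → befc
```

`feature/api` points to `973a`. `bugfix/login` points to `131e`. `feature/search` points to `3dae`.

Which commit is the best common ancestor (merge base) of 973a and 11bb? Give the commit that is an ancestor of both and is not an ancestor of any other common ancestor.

11bb

Ancestors of 973a: {04ce, 11bb, 77ae, 973a, af85, befc, d3e6}.
Ancestors of 11bb: {04ce, 11bb, 77ae, af85, befc, d3e6}.
Common ancestors: {04ce, 11bb, 77ae, af85, befc, d3e6}.
Among these, 11bb is not an ancestor of any other common ancestor — it is the merge base.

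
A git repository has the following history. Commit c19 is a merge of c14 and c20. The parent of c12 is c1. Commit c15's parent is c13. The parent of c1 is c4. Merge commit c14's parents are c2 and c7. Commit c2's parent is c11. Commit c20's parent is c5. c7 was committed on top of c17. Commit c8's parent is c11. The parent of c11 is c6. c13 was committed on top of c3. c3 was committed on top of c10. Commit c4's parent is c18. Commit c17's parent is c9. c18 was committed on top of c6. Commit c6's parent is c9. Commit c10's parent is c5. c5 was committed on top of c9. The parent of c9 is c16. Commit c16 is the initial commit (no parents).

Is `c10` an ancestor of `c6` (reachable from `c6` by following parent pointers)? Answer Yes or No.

Ancestors of c6: {c16, c6, c9}.
c10 is not in that set, so it is not an ancestor of c6.

No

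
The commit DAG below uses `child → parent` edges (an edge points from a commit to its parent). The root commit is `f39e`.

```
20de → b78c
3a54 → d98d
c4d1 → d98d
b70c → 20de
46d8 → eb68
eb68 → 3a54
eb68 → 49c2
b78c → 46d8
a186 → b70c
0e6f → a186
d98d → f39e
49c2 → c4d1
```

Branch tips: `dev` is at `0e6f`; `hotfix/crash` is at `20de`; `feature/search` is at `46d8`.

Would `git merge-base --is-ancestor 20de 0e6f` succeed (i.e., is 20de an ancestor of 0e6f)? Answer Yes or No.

Yes

Ancestors of 0e6f (commits reachable by following parents): {0e6f, 20de, 3a54, 46d8, 49c2, a186, b70c, b78c, c4d1, d98d, eb68, f39e}.
20de is in that set, so it is an ancestor of 0e6f.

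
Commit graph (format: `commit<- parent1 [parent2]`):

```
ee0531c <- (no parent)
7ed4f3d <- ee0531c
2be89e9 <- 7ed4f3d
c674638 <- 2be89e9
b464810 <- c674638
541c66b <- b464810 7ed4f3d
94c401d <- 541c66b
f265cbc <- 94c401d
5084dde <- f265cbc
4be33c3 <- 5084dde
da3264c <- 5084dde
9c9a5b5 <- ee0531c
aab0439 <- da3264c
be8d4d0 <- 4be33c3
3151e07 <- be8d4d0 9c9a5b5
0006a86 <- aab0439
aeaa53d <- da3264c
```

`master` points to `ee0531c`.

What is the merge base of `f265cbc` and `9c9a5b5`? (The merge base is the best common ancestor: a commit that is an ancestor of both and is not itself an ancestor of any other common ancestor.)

Ancestors of f265cbc: {2be89e9, 541c66b, 7ed4f3d, 94c401d, b464810, c674638, ee0531c, f265cbc}.
Ancestors of 9c9a5b5: {9c9a5b5, ee0531c}.
Common ancestors: {ee0531c}.
The only common ancestor is ee0531c, so it is the merge base.

ee0531c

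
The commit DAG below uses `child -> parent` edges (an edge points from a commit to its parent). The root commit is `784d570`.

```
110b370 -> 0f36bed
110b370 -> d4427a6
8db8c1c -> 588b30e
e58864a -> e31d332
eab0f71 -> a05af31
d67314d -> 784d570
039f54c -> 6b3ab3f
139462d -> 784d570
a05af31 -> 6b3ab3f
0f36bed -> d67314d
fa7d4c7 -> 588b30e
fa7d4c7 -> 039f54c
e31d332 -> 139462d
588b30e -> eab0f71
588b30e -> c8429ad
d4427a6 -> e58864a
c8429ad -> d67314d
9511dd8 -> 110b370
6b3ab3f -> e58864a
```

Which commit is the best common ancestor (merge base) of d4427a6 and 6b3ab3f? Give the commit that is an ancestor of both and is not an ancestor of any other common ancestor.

Ancestors of d4427a6: {139462d, 784d570, d4427a6, e31d332, e58864a}.
Ancestors of 6b3ab3f: {139462d, 6b3ab3f, 784d570, e31d332, e58864a}.
Common ancestors: {139462d, 784d570, e31d332, e58864a}.
Among these, e58864a is not an ancestor of any other common ancestor — it is the merge base.

e58864a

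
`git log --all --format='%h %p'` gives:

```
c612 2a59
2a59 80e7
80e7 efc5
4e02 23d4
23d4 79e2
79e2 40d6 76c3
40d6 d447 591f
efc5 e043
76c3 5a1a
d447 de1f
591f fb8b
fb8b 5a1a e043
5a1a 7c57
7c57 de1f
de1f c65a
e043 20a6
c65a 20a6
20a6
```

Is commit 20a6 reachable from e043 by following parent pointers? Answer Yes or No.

Yes

Ancestors of e043 (commits reachable by following parents): {20a6, e043}.
20a6 is in that set, so it is an ancestor of e043.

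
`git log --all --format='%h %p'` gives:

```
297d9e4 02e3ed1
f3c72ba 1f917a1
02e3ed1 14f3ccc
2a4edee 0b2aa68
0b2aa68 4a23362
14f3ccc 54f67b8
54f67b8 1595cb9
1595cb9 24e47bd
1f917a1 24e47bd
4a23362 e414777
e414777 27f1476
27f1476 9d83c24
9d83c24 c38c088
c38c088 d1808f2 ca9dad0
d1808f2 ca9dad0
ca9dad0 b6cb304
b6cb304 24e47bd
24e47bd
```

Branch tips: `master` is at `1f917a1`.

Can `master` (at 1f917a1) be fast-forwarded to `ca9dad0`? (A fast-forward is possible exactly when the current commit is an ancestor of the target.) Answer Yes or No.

No

A fast-forward from 1f917a1 to ca9dad0 is possible iff 1f917a1 is an ancestor of ca9dad0.
Ancestors of ca9dad0: {24e47bd, b6cb304, ca9dad0}.
1f917a1 is not among them, so fast-forward is not possible.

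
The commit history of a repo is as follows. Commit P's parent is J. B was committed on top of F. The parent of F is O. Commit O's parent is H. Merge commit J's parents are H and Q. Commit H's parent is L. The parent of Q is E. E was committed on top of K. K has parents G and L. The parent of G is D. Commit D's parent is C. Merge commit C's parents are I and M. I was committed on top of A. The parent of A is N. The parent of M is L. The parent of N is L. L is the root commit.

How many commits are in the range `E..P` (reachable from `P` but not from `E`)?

4

Reachable from P: {A, C, D, E, G, H, I, J, K, L, M, N, P, Q}.
Reachable from E: {A, C, D, E, G, I, K, L, M, N}.
In P's history but not E's: {H, J, P, Q} — 4 commits.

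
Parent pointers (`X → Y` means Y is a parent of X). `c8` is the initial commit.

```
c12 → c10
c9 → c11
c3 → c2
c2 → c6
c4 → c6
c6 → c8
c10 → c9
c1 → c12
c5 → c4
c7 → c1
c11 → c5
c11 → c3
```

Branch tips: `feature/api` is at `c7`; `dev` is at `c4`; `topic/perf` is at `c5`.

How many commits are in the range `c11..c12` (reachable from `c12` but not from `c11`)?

3

Reachable from c12: {c10, c11, c12, c2, c3, c4, c5, c6, c8, c9}.
Reachable from c11: {c11, c2, c3, c4, c5, c6, c8}.
In c12's history but not c11's: {c10, c12, c9} — 3 commits.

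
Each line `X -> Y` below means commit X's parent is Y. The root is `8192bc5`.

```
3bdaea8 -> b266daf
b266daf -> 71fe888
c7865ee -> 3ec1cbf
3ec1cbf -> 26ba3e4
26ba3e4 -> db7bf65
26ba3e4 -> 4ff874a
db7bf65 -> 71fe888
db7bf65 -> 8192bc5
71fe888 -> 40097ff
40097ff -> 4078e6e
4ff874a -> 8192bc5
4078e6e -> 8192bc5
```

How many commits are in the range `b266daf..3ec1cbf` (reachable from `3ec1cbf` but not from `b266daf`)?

Reachable from 3ec1cbf: {26ba3e4, 3ec1cbf, 40097ff, 4078e6e, 4ff874a, 71fe888, 8192bc5, db7bf65}.
Reachable from b266daf: {40097ff, 4078e6e, 71fe888, 8192bc5, b266daf}.
In 3ec1cbf's history but not b266daf's: {26ba3e4, 3ec1cbf, 4ff874a, db7bf65} — 4 commits.

4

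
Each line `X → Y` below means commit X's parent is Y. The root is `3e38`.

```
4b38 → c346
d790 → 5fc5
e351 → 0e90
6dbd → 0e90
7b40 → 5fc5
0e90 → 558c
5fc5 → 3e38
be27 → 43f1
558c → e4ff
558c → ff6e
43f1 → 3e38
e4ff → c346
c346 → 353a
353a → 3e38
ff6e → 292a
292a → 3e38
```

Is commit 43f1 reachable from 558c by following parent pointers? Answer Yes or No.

No

Ancestors of 558c: {292a, 353a, 3e38, 558c, c346, e4ff, ff6e}.
43f1 is not in that set, so it is not an ancestor of 558c.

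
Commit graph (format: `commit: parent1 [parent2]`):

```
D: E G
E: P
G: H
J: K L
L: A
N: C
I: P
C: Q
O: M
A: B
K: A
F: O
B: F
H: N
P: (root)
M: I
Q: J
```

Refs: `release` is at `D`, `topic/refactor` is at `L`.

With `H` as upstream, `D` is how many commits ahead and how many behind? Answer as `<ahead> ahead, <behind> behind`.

3 ahead, 0 behind

Reachable from D: {A, B, C, D, E, F, G, H, I, J, K, L, M, N, O, P, Q}.
Reachable from H: {A, B, C, F, H, I, J, K, L, M, N, O, P, Q}.
Only in D's history (ahead): {D, E, G} — 3.
Only in H's history (behind): {} — 0.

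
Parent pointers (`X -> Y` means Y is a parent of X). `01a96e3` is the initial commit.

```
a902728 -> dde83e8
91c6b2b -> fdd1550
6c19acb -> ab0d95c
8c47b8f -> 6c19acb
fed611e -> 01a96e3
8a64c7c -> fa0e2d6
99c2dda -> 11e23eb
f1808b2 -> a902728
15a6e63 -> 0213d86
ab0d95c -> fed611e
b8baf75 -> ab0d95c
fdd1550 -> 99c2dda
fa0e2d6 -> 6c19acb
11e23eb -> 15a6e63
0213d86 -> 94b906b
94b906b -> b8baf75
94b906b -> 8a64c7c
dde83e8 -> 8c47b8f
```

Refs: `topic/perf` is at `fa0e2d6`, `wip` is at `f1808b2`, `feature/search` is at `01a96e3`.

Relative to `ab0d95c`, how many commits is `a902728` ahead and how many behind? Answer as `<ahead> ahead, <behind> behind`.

4 ahead, 0 behind

Reachable from a902728: {01a96e3, 6c19acb, 8c47b8f, a902728, ab0d95c, dde83e8, fed611e}.
Reachable from ab0d95c: {01a96e3, ab0d95c, fed611e}.
Only in a902728's history (ahead): {6c19acb, 8c47b8f, a902728, dde83e8} — 4.
Only in ab0d95c's history (behind): {} — 0.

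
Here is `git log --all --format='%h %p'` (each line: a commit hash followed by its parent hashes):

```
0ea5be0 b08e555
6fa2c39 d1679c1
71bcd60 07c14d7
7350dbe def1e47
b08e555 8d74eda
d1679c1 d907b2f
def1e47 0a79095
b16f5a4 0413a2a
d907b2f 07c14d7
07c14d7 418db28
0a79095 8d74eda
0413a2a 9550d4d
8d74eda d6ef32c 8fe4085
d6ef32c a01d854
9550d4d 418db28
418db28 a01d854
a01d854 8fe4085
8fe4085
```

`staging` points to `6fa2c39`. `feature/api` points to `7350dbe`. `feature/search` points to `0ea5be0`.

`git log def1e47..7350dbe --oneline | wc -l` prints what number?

1

Reachable from 7350dbe: {0a79095, 7350dbe, 8d74eda, 8fe4085, a01d854, d6ef32c, def1e47}.
Reachable from def1e47: {0a79095, 8d74eda, 8fe4085, a01d854, d6ef32c, def1e47}.
In 7350dbe's history but not def1e47's: {7350dbe} — 1 commit.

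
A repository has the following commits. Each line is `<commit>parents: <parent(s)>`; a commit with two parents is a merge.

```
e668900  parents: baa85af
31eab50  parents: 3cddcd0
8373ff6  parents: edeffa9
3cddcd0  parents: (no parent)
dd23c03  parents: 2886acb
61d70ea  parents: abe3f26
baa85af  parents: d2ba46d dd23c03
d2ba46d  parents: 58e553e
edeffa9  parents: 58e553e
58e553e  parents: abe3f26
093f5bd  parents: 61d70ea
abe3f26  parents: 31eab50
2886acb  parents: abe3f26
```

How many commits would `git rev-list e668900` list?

Walking parent pointers from e668900: reachable set = {2886acb, 31eab50, 3cddcd0, 58e553e, abe3f26, baa85af, d2ba46d, dd23c03, e668900}.
That is 9 commits.

9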